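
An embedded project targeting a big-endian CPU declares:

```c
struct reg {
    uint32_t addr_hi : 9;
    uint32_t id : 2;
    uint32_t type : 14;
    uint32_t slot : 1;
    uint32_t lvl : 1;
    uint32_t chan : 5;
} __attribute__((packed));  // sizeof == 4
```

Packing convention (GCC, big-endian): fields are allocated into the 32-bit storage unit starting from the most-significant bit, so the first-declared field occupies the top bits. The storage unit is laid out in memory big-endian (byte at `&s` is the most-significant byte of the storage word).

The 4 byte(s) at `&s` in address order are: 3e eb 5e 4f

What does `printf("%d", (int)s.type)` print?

[0]=0x3e [1]=0xeb [2]=0x5e [3]=0x4f (big-endian) → word 0x3eeb5e4f
addr_hi:9 @ bit 23 → (0x3eeb5e4f>>23)&0x1ff = 0x7d
id:2 @ bit 21 → (0x3eeb5e4f>>21)&0x3 = 0x3
type:14 @ bit 7 → (0x3eeb5e4f>>7)&0x3fff = 0x16bc  ←
slot:1 @ bit 6 → (0x3eeb5e4f>>6)&0x1 = 0x1
lvl:1 @ bit 5 → (0x3eeb5e4f>>5)&0x1 = 0x0
chan:5 @ bit 0 → (0x3eeb5e4f>>0)&0x1f = 0xf

5820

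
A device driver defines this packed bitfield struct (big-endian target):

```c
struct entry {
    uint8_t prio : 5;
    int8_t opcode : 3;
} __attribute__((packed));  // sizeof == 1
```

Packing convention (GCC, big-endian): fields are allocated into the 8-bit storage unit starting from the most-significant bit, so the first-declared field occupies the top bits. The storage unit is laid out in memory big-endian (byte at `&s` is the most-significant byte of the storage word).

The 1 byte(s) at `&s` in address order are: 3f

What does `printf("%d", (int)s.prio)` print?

7

[0]=0x3f (big-endian) → word 0x3f
prio:5 @ bit 3 → (0x3f>>3)&0x1f = 0x7  ←
opcode:3 @ bit 0 → (0x3f>>0)&0x7 = 0x7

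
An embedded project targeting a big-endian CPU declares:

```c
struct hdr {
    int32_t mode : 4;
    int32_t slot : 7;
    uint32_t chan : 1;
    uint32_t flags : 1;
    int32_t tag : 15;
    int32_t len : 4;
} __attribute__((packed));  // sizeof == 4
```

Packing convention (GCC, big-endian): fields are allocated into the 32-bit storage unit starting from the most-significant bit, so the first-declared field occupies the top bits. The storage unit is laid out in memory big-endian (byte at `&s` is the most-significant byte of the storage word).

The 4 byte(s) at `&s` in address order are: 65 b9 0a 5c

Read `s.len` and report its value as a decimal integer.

-4

[0]=0x65 [1]=0xb9 [2]=0x0a [3]=0x5c (big-endian) → word 0x65b90a5c
mode:4 @ bit 28 → (0x65b90a5c>>28)&0xf = 0x6
slot:7 @ bit 21 → (0x65b90a5c>>21)&0x7f = 0x2d
chan:1 @ bit 20 → (0x65b90a5c>>20)&0x1 = 0x1
flags:1 @ bit 19 → (0x65b90a5c>>19)&0x1 = 0x1
tag:15 @ bit 4 → (0x65b90a5c>>4)&0x7fff = 0x10a5
len:4 @ bit 0 → (0x65b90a5c>>0)&0xf = 0xc  ←
len signed 4b, MSB=1: 12 - 16 = -4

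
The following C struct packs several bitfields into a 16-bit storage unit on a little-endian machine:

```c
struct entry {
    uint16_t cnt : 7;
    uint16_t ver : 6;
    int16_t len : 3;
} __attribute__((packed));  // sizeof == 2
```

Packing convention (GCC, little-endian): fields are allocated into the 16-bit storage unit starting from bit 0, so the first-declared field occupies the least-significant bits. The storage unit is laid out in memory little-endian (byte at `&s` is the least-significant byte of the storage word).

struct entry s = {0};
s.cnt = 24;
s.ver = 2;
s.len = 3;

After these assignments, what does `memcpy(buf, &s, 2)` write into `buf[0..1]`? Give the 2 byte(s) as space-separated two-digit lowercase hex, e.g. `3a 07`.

18 61

cnt (7b) val=24 bits=0x18 at bit 0: 0x0018
ver (6b) val=2 bits=0x2 at bit 7: 0x0118
len (3b) val=3 bits=0x3 at bit 13: 0x6118
word = 0x6118 → little-endian bytes:
  [0]=0x18  [1]=0x61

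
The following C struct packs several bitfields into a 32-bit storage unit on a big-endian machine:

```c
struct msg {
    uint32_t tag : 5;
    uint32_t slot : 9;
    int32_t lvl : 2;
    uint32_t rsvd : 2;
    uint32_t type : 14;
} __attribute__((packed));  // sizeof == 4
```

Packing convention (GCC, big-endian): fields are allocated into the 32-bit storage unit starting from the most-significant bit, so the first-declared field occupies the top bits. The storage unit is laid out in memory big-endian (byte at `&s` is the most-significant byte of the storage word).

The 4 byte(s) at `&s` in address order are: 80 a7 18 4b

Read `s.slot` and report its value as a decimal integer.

41

[0]=0x80 [1]=0xa7 [2]=0x18 [3]=0x4b (big-endian) → word 0x80a7184b
tag [27+:5] = (word>>27) & 0x1f = 16
slot [18+:9] = (word>>18) & 0x1ff = 41  ←
lvl [16+:2] = (word>>16) & 0x3 = 3
rsvd [14+:2] = (word>>14) & 0x3 = 0
type [0+:14] = (word>>0) & 0x3fff = 6219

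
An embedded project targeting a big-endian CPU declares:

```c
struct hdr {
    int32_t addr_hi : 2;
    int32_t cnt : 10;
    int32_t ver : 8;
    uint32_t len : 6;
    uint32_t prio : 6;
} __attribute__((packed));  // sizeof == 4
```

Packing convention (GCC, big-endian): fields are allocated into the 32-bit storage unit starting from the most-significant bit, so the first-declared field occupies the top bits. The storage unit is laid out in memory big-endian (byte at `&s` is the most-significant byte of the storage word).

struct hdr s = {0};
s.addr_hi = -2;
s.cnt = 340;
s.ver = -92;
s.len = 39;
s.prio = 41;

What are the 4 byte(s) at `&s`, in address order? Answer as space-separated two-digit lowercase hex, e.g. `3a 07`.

95 4a 49 e9

addr_hi:2 = -2 → 0x2 << 30 → word 0x80000000
cnt:10 = 340 → 0x154 << 20 → word 0x95400000
ver:8 = -92 → 0xa4 << 12 → word 0x954a4000
len:6 = 39 → 0x27 << 6 → word 0x954a49c0
prio:6 = 41 → 0x29 << 0 → word 0x954a49e9
word = 0x954a49e9 → big-endian bytes:
  [0]=0x95  [1]=0x4a  [2]=0x49  [3]=0xe9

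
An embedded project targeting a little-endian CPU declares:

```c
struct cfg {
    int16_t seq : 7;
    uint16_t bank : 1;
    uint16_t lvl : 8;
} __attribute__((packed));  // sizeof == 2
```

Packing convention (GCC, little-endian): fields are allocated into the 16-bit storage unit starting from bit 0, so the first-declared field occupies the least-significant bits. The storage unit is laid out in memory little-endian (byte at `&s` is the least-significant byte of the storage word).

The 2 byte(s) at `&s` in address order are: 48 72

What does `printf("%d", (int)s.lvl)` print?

114

[0]=0x48 [1]=0x72 (little-endian) → word 0x7248
seq:7 @ bit 0 → (0x7248>>0)&0x7f = 0x48
bank:1 @ bit 7 → (0x7248>>7)&0x1 = 0x0
lvl:8 @ bit 8 → (0x7248>>8)&0xff = 0x72  ←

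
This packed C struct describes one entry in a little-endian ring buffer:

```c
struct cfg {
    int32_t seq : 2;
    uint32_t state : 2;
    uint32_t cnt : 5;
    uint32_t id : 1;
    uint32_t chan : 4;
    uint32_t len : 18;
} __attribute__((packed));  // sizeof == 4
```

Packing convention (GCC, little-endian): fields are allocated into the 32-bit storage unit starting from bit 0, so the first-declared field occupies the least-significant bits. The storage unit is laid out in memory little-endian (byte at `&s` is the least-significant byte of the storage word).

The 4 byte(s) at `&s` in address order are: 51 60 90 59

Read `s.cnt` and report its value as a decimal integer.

[0]=0x51 [1]=0x60 [2]=0x90 [3]=0x59 (little-endian) → word 0x59906051
seq [0+:2] = (word>>0) & 0x3 = 1
state [2+:2] = (word>>2) & 0x3 = 0
cnt [4+:5] = (word>>4) & 0x1f = 5  ←
id [9+:1] = (word>>9) & 0x1 = 0
chan [10+:4] = (word>>10) & 0xf = 8
len [14+:18] = (word>>14) & 0x3ffff = 91713

5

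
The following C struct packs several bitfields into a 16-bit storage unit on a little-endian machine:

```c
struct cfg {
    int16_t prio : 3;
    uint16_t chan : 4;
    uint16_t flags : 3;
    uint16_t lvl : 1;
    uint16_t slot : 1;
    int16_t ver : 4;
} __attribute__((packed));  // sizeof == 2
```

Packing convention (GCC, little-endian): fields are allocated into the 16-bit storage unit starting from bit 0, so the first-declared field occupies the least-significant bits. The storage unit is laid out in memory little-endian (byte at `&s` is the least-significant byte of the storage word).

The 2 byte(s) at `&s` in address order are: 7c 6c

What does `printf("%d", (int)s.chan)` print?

15

[0]=0x7c [1]=0x6c (little-endian) → word 0x6c7c
prio [0+:3] = (word>>0) & 0x7 = 4
chan [3+:4] = (word>>3) & 0xf = 15  ←
flags [7+:3] = (word>>7) & 0x7 = 0
lvl [10+:1] = (word>>10) & 0x1 = 1
slot [11+:1] = (word>>11) & 0x1 = 1
ver [12+:4] = (word>>12) & 0xf = 6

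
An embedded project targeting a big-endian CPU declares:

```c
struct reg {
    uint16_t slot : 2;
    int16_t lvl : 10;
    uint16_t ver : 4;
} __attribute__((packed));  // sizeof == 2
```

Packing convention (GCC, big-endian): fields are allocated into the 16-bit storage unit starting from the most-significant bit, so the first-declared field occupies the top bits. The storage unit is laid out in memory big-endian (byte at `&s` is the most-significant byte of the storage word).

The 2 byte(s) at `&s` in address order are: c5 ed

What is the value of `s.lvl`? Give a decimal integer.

[0]=0xc5 [1]=0xed (big-endian) → word 0xc5ed
slot:2 @ bit 14 → (0xc5ed>>14)&0x3 = 0x3
lvl:10 @ bit 4 → (0xc5ed>>4)&0x3ff = 0x5e  ←
ver:4 @ bit 0 → (0xc5ed>>0)&0xf = 0xd
lvl signed 10b, MSB=0: value = 94

94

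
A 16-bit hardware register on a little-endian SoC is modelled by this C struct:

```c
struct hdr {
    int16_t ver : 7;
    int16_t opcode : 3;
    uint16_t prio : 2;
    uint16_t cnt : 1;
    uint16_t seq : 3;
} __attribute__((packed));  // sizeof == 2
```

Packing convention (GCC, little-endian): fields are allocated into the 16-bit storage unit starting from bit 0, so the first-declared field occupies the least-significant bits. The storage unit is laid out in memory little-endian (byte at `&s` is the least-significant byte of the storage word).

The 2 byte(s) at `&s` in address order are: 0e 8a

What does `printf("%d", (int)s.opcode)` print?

[0]=0x0e [1]=0x8a (little-endian) → word 0x8a0e
ver:7 @ bit 0 → (0x8a0e>>0)&0x7f = 0xe
opcode:3 @ bit 7 → (0x8a0e>>7)&0x7 = 0x4  ←
prio:2 @ bit 10 → (0x8a0e>>10)&0x3 = 0x2
cnt:1 @ bit 12 → (0x8a0e>>12)&0x1 = 0x0
seq:3 @ bit 13 → (0x8a0e>>13)&0x7 = 0x4
opcode signed 3b, MSB=1: 4 - 8 = -4

-4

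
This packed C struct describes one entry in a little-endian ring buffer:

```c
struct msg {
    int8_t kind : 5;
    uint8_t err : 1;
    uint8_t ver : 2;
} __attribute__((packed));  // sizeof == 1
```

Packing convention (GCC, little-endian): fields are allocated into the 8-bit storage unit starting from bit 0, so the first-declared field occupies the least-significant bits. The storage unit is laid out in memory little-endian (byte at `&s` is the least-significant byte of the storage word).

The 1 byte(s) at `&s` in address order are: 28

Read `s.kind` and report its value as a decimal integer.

8

[0]=0x28 (little-endian) → word 0x28
kind [0+:5] = (word>>0) & 0x1f = 8  ←
err [5+:1] = (word>>5) & 0x1 = 1
ver [6+:2] = (word>>6) & 0x3 = 0
kind signed 5b, MSB=0: value = 8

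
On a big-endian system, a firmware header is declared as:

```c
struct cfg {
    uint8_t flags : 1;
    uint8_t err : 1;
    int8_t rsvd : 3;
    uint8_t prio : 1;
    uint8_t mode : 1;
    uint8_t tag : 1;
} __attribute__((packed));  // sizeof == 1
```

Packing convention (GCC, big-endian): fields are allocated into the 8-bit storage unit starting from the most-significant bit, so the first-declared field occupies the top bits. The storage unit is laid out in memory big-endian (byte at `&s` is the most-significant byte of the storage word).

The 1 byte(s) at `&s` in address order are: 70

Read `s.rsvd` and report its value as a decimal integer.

-2

[0]=0x70 (big-endian) → word 0x70
flags:1 @ bit 7 → (0x70>>7)&0x1 = 0x0
err:1 @ bit 6 → (0x70>>6)&0x1 = 0x1
rsvd:3 @ bit 3 → (0x70>>3)&0x7 = 0x6  ←
prio:1 @ bit 2 → (0x70>>2)&0x1 = 0x0
mode:1 @ bit 1 → (0x70>>1)&0x1 = 0x0
tag:1 @ bit 0 → (0x70>>0)&0x1 = 0x0
rsvd signed 3b, MSB=1: 6 - 8 = -2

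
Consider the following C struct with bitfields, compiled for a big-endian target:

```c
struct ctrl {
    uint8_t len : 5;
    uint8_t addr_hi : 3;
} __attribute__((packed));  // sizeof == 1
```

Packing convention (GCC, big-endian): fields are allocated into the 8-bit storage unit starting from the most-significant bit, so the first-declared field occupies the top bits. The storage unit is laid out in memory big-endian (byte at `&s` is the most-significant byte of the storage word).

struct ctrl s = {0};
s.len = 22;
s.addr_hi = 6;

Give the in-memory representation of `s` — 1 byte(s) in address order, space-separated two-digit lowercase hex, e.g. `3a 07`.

b6

len (5b) val=22 bits=0x16 at bit 3: 0xb0
addr_hi (3b) val=6 bits=0x6 at bit 0: 0xb6
word = 0xb6 → big-endian bytes:
  [0]=0xb6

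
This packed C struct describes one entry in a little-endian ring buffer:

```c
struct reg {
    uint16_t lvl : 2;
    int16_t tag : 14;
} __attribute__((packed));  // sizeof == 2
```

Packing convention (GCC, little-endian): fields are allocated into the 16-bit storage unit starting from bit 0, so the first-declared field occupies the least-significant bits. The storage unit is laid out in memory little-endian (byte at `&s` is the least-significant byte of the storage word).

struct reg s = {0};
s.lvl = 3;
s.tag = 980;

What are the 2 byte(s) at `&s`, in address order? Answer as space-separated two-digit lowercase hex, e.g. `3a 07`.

53 0f

[0+:2] lvl=3 & 0x3 = 0x3; word=0x0003
[2+:14] tag=980 & 0x3fff = 0x3d4; word=0x0f53
word = 0x0f53 → little-endian bytes:
  [0]=0x53  [1]=0x0f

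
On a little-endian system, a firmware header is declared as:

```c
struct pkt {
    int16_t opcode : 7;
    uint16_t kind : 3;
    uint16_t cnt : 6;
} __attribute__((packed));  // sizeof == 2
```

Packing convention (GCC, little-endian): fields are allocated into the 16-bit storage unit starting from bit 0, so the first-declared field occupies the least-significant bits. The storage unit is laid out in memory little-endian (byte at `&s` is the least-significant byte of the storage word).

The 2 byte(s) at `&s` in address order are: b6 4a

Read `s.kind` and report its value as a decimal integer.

[0]=0xb6 [1]=0x4a (little-endian) → word 0x4ab6
opcode [0+:7] = (word>>0) & 0x7f = 54
kind [7+:3] = (word>>7) & 0x7 = 5  ←
cnt [10+:6] = (word>>10) & 0x3f = 18

5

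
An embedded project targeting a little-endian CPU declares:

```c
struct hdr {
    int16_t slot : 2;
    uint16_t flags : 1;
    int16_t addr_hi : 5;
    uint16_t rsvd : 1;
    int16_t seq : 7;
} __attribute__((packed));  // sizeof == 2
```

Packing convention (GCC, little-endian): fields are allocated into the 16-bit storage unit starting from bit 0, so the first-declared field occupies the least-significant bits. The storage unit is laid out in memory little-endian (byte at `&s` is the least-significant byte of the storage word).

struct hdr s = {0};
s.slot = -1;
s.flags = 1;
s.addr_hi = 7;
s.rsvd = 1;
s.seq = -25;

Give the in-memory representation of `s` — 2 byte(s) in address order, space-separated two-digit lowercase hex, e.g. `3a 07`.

3f cf

slot:2 = -1 → 0x3 << 0 → word 0x0003
flags:1 = 1 → 0x1 << 2 → word 0x0007
addr_hi:5 = 7 → 0x7 << 3 → word 0x003f
rsvd:1 = 1 → 0x1 << 8 → word 0x013f
seq:7 = -25 → 0x67 << 9 → word 0xcf3f
word = 0xcf3f → little-endian bytes:
  [0]=0x3f  [1]=0xcf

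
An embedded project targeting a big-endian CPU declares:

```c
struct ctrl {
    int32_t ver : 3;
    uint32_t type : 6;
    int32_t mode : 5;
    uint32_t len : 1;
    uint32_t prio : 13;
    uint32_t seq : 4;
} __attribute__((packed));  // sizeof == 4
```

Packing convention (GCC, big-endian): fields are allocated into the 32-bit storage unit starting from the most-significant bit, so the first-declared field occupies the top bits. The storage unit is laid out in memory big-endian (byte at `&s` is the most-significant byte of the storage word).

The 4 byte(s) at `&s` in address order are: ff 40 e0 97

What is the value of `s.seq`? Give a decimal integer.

7

[0]=0xff [1]=0x40 [2]=0xe0 [3]=0x97 (big-endian) → word 0xff40e097
ver [29+:3] = (word>>29) & 0x7 = 7
type [23+:6] = (word>>23) & 0x3f = 62
mode [18+:5] = (word>>18) & 0x1f = 16
len [17+:1] = (word>>17) & 0x1 = 0
prio [4+:13] = (word>>4) & 0x1fff = 3593
seq [0+:4] = (word>>0) & 0xf = 7  ←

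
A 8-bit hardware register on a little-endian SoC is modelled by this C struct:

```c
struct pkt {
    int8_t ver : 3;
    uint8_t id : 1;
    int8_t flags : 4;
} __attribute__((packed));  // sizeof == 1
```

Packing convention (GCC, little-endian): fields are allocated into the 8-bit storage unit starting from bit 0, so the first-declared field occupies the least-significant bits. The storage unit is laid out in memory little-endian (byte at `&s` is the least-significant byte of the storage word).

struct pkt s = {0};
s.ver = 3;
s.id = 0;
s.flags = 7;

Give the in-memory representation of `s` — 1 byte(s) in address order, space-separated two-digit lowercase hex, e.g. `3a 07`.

73

[0+:3] ver=3 & 0x7 = 0x3; word=0x03
[3+:1] id=0 & 0x1 = 0x0; word=0x03
[4+:4] flags=7 & 0xf = 0x7; word=0x73
word = 0x73 → little-endian bytes:
  [0]=0x73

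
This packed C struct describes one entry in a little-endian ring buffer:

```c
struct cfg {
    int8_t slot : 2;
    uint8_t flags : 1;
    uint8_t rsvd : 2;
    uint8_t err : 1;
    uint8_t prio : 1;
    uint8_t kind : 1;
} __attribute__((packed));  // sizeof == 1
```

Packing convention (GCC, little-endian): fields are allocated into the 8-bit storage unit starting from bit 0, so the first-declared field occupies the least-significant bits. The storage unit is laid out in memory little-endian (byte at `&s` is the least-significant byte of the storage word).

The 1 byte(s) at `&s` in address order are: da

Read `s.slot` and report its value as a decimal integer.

[0]=0xda (little-endian) → word 0xda
slot [0+:2] = (word>>0) & 0x3 = 2  ←
flags [2+:1] = (word>>2) & 0x1 = 0
rsvd [3+:2] = (word>>3) & 0x3 = 3
err [5+:1] = (word>>5) & 0x1 = 0
prio [6+:1] = (word>>6) & 0x1 = 1
kind [7+:1] = (word>>7) & 0x1 = 1
slot signed 2b, MSB=1: 2 - 4 = -2

-2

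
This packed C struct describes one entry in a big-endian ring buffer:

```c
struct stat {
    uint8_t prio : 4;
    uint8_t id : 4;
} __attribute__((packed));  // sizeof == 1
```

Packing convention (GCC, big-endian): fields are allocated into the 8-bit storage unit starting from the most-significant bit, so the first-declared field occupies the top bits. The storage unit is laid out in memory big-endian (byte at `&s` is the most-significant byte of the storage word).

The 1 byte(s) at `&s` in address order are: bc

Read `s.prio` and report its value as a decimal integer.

11

[0]=0xbc (big-endian) → word 0xbc
prio [4+:4] = (word>>4) & 0xf = 11  ←
id [0+:4] = (word>>0) & 0xf = 12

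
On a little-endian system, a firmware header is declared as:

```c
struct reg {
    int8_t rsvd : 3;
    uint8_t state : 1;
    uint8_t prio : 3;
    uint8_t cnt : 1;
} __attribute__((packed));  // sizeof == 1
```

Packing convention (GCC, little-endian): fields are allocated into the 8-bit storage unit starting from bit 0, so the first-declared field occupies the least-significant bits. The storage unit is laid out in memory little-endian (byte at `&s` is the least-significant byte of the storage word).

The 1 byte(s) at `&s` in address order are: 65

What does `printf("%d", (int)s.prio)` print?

[0]=0x65 (little-endian) → word 0x65
rsvd:3 @ bit 0 → (0x65>>0)&0x7 = 0x5
state:1 @ bit 3 → (0x65>>3)&0x1 = 0x0
prio:3 @ bit 4 → (0x65>>4)&0x7 = 0x6  ←
cnt:1 @ bit 7 → (0x65>>7)&0x1 = 0x0

6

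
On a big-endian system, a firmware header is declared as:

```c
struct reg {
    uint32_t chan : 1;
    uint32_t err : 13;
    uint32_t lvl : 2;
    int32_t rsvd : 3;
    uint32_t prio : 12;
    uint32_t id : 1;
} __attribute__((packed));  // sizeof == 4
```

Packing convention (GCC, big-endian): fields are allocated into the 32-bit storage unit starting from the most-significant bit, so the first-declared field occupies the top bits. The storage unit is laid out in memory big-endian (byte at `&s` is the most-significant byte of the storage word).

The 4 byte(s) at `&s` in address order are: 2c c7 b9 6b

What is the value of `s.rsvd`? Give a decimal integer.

[0]=0x2c [1]=0xc7 [2]=0xb9 [3]=0x6b (big-endian) → word 0x2cc7b96b
chan:1 @ bit 31 → (0x2cc7b96b>>31)&0x1 = 0x0
err:13 @ bit 18 → (0x2cc7b96b>>18)&0x1fff = 0xb31
lvl:2 @ bit 16 → (0x2cc7b96b>>16)&0x3 = 0x3
rsvd:3 @ bit 13 → (0x2cc7b96b>>13)&0x7 = 0x5  ←
prio:12 @ bit 1 → (0x2cc7b96b>>1)&0xfff = 0xcb5
id:1 @ bit 0 → (0x2cc7b96b>>0)&0x1 = 0x1
rsvd signed 3b, MSB=1: 5 - 8 = -3

-3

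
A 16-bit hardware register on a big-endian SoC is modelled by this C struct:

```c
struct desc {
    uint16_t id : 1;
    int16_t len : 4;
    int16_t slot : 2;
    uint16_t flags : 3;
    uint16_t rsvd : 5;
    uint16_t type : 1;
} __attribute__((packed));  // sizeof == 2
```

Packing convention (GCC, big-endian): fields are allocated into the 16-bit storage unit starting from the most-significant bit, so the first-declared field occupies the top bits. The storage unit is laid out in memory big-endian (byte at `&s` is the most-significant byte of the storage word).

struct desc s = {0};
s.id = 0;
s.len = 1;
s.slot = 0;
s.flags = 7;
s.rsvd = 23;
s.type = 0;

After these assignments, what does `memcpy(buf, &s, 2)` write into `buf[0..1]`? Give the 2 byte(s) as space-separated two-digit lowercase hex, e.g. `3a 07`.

id:1 = 0 → 0x0 << 15 → word 0x0000
len:4 = 1 → 0x1 << 11 → word 0x0800
slot:2 = 0 → 0x0 << 9 → word 0x0800
flags:3 = 7 → 0x7 << 6 → word 0x09c0
rsvd:5 = 23 → 0x17 << 1 → word 0x09ee
type:1 = 0 → 0x0 << 0 → word 0x09ee
word = 0x09ee → big-endian bytes:
  [0]=0x09  [1]=0xee

09 ee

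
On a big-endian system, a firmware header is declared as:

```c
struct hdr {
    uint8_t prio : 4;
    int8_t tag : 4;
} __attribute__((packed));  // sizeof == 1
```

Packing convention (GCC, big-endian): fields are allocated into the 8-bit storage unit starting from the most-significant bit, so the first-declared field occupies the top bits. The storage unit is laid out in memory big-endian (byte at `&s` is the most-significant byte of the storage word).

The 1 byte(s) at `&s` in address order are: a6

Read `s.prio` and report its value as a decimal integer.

10

[0]=0xa6 (big-endian) → word 0xa6
prio:4 @ bit 4 → (0xa6>>4)&0xf = 0xa  ←
tag:4 @ bit 0 → (0xa6>>0)&0xf = 0x6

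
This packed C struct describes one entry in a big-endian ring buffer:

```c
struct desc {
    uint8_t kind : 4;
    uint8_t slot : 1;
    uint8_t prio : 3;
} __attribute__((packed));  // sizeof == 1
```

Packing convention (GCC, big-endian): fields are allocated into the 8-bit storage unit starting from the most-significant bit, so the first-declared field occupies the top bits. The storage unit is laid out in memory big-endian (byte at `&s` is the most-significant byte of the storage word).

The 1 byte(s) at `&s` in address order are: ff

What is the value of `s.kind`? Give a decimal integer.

15

[0]=0xff (big-endian) → word 0xff
kind:4 @ bit 4 → (0xff>>4)&0xf = 0xf  ←
slot:1 @ bit 3 → (0xff>>3)&0x1 = 0x1
prio:3 @ bit 0 → (0xff>>0)&0x7 = 0x7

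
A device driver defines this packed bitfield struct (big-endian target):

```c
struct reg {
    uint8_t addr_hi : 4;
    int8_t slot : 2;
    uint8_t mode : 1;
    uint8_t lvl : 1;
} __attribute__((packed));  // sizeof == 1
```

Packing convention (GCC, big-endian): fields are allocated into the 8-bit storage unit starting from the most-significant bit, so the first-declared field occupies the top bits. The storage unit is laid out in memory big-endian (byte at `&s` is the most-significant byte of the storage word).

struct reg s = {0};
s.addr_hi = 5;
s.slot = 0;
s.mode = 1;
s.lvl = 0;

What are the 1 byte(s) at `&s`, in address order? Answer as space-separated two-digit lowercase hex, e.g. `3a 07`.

addr_hi:4 = 5 → 0x5 << 4 → word 0x50
slot:2 = 0 → 0x0 << 2 → word 0x50
mode:1 = 1 → 0x1 << 1 → word 0x52
lvl:1 = 0 → 0x0 << 0 → word 0x52
word = 0x52 → big-endian bytes:
  [0]=0x52

52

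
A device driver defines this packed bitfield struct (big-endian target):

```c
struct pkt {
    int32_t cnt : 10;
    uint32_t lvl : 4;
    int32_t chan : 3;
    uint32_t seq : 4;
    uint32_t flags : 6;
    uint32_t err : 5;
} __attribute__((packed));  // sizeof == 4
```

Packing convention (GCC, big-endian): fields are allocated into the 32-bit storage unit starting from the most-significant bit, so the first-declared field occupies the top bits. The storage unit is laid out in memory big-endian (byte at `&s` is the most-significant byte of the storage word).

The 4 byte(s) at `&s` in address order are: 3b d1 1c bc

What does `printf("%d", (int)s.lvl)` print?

[0]=0x3b [1]=0xd1 [2]=0x1c [3]=0xbc (big-endian) → word 0x3bd11cbc
cnt [22+:10] = (word>>22) & 0x3ff = 239
lvl [18+:4] = (word>>18) & 0xf = 4  ←
chan [15+:3] = (word>>15) & 0x7 = 2
seq [11+:4] = (word>>11) & 0xf = 3
flags [5+:6] = (word>>5) & 0x3f = 37
err [0+:5] = (word>>0) & 0x1f = 28

4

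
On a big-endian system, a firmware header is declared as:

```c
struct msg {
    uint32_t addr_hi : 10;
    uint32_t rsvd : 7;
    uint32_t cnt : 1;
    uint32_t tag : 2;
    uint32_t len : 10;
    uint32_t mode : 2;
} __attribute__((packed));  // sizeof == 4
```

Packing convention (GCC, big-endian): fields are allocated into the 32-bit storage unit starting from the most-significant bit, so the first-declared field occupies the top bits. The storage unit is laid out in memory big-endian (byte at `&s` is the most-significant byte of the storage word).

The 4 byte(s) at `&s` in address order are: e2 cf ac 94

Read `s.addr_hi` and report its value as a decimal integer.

907

[0]=0xe2 [1]=0xcf [2]=0xac [3]=0x94 (big-endian) → word 0xe2cfac94
addr_hi:10 @ bit 22 → (0xe2cfac94>>22)&0x3ff = 0x38b  ←
rsvd:7 @ bit 15 → (0xe2cfac94>>15)&0x7f = 0x1f
cnt:1 @ bit 14 → (0xe2cfac94>>14)&0x1 = 0x0
tag:2 @ bit 12 → (0xe2cfac94>>12)&0x3 = 0x2
len:10 @ bit 2 → (0xe2cfac94>>2)&0x3ff = 0x325
mode:2 @ bit 0 → (0xe2cfac94>>0)&0x3 = 0x0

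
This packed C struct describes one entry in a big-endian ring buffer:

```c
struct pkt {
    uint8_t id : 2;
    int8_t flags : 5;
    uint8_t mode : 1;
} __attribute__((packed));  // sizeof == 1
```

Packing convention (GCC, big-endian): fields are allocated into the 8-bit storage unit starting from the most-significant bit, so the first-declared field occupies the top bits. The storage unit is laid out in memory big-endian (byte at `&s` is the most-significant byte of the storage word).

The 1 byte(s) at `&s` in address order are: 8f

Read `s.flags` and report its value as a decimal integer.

7

[0]=0x8f (big-endian) → word 0x8f
id [6+:2] = (word>>6) & 0x3 = 2
flags [1+:5] = (word>>1) & 0x1f = 7  ←
mode [0+:1] = (word>>0) & 0x1 = 1
flags signed 5b, MSB=0: value = 7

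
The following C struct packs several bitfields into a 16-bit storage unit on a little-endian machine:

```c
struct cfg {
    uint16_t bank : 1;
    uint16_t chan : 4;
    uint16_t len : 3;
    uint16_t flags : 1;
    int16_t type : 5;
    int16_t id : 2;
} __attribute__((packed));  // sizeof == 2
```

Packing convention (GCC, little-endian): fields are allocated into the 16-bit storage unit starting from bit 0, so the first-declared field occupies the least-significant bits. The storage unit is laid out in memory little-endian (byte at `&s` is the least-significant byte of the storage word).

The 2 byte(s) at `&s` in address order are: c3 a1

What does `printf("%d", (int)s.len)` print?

[0]=0xc3 [1]=0xa1 (little-endian) → word 0xa1c3
bank:1 @ bit 0 → (0xa1c3>>0)&0x1 = 0x1
chan:4 @ bit 1 → (0xa1c3>>1)&0xf = 0x1
len:3 @ bit 5 → (0xa1c3>>5)&0x7 = 0x6  ←
flags:1 @ bit 8 → (0xa1c3>>8)&0x1 = 0x1
type:5 @ bit 9 → (0xa1c3>>9)&0x1f = 0x10
id:2 @ bit 14 → (0xa1c3>>14)&0x3 = 0x2

6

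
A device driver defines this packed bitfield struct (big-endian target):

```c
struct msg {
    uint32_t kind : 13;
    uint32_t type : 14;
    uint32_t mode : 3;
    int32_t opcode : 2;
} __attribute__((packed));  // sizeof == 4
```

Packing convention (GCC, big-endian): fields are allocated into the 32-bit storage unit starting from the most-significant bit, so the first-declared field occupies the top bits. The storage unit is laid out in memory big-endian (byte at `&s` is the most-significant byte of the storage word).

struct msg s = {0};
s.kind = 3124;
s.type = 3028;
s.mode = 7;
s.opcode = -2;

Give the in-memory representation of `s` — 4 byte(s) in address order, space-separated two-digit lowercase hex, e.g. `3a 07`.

61 a1 7a 9e

kind:13 = 3124 → 0xc34 << 19 → word 0x61a00000
type:14 = 3028 → 0xbd4 << 5 → word 0x61a17a80
mode:3 = 7 → 0x7 << 2 → word 0x61a17a9c
opcode:2 = -2 → 0x2 << 0 → word 0x61a17a9e
word = 0x61a17a9e → big-endian bytes:
  [0]=0x61  [1]=0xa1  [2]=0x7a  [3]=0x9e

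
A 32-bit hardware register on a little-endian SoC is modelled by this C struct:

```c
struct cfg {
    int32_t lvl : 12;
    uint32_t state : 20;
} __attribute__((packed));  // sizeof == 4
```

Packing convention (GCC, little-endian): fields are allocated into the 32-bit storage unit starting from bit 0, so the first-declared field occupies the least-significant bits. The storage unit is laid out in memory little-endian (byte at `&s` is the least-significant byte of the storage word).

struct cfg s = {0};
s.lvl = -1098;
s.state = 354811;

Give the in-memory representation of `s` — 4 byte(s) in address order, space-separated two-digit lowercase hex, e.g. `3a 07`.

b6 bb 9f 56

[0+:12] lvl=-1098 & 0xfff = 0xbb6; word=0x00000bb6
[12+:20] state=354811 & 0xfffff = 0x569fb; word=0x569fbbb6
word = 0x569fbbb6 → little-endian bytes:
  [0]=0xb6  [1]=0xbb  [2]=0x9f  [3]=0x56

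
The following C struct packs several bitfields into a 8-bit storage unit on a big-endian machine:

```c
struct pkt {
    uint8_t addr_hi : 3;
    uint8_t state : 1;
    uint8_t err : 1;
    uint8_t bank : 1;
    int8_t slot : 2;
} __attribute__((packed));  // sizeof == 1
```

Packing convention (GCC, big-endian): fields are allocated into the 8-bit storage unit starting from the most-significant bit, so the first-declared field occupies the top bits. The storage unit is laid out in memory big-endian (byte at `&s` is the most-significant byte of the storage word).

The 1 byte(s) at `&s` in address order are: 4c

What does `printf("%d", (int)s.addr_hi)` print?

2

[0]=0x4c (big-endian) → word 0x4c
addr_hi:3 @ bit 5 → (0x4c>>5)&0x7 = 0x2  ←
state:1 @ bit 4 → (0x4c>>4)&0x1 = 0x0
err:1 @ bit 3 → (0x4c>>3)&0x1 = 0x1
bank:1 @ bit 2 → (0x4c>>2)&0x1 = 0x1
slot:2 @ bit 0 → (0x4c>>0)&0x3 = 0x0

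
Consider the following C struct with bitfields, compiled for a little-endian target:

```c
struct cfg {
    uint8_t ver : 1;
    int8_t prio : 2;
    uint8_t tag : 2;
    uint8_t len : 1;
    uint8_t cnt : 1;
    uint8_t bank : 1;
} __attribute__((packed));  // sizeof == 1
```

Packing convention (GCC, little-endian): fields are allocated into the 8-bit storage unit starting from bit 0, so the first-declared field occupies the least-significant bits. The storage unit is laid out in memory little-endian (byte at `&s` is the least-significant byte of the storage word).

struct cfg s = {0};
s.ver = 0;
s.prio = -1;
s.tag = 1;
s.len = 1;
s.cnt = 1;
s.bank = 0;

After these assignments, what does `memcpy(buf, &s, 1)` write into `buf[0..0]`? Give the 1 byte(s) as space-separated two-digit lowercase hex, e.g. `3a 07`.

ver:1 = 0 → 0x0 << 0 → word 0x00
prio:2 = -1 → 0x3 << 1 → word 0x06
tag:2 = 1 → 0x1 << 3 → word 0x0e
len:1 = 1 → 0x1 << 5 → word 0x2e
cnt:1 = 1 → 0x1 << 6 → word 0x6e
bank:1 = 0 → 0x0 << 7 → word 0x6e
word = 0x6e → little-endian bytes:
  [0]=0x6e

6e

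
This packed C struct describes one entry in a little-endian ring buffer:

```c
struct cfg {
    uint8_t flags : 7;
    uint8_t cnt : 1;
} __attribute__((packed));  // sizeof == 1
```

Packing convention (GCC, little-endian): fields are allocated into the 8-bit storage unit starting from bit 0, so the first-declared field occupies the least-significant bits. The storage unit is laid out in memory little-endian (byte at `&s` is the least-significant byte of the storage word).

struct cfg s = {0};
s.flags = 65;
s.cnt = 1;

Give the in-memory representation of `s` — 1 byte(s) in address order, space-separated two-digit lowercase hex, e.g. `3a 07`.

[0+:7] flags=65 & 0x7f = 0x41; word=0x41
[7+:1] cnt=1 & 0x1 = 0x1; word=0xc1
word = 0xc1 → little-endian bytes:
  [0]=0xc1

c1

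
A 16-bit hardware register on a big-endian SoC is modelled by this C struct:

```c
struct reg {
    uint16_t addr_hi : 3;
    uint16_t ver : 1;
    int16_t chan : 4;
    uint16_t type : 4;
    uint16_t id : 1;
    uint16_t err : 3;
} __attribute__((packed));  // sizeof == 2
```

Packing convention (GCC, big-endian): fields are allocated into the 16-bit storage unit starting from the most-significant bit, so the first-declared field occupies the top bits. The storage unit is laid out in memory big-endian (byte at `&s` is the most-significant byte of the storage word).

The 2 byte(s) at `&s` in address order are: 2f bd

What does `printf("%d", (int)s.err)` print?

5

[0]=0x2f [1]=0xbd (big-endian) → word 0x2fbd
addr_hi [13+:3] = (word>>13) & 0x7 = 1
ver [12+:1] = (word>>12) & 0x1 = 0
chan [8+:4] = (word>>8) & 0xf = 15
type [4+:4] = (word>>4) & 0xf = 11
id [3+:1] = (word>>3) & 0x1 = 1
err [0+:3] = (word>>0) & 0x7 = 5  ←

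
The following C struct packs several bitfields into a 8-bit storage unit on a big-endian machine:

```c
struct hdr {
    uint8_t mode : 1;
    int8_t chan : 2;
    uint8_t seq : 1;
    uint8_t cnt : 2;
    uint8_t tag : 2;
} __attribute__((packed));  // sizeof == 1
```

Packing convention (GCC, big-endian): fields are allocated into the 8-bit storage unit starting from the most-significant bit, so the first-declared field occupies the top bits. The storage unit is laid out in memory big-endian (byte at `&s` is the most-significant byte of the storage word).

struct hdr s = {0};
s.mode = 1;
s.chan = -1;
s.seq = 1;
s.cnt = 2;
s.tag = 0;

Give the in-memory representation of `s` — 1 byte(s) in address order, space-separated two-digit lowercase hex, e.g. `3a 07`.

f8

mode:1 = 1 → 0x1 << 7 → word 0x80
chan:2 = -1 → 0x3 << 5 → word 0xe0
seq:1 = 1 → 0x1 << 4 → word 0xf0
cnt:2 = 2 → 0x2 << 2 → word 0xf8
tag:2 = 0 → 0x0 << 0 → word 0xf8
word = 0xf8 → big-endian bytes:
  [0]=0xf8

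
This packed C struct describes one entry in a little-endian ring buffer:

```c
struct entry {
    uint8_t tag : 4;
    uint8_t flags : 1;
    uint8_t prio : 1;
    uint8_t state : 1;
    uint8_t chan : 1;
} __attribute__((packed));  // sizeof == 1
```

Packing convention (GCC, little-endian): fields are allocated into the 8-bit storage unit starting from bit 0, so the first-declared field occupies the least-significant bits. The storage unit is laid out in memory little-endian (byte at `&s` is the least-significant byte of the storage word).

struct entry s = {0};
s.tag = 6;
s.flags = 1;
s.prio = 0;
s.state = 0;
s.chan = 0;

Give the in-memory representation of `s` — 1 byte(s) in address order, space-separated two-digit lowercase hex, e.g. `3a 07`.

16

[0+:4] tag=6 & 0xf = 0x6; word=0x06
[4+:1] flags=1 & 0x1 = 0x1; word=0x16
[5+:1] prio=0 & 0x1 = 0x0; word=0x16
[6+:1] state=0 & 0x1 = 0x0; word=0x16
[7+:1] chan=0 & 0x1 = 0x0; word=0x16
word = 0x16 → little-endian bytes:
  [0]=0x16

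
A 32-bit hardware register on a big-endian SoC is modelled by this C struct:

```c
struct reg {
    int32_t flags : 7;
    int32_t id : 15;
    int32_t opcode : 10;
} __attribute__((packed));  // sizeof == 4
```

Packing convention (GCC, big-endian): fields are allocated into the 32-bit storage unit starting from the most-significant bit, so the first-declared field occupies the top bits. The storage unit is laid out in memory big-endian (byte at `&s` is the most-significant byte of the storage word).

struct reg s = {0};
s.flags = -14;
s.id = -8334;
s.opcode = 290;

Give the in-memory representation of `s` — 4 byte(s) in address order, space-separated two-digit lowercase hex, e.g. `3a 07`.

e5 7d c9 22

flags (7b) val=-14 bits=0x72 at bit 25: 0xe4000000
id (15b) val=-8334 bits=0x5f72 at bit 10: 0xe57dc800
opcode (10b) val=290 bits=0x122 at bit 0: 0xe57dc922
word = 0xe57dc922 → big-endian bytes:
  [0]=0xe5  [1]=0x7d  [2]=0xc9  [3]=0x22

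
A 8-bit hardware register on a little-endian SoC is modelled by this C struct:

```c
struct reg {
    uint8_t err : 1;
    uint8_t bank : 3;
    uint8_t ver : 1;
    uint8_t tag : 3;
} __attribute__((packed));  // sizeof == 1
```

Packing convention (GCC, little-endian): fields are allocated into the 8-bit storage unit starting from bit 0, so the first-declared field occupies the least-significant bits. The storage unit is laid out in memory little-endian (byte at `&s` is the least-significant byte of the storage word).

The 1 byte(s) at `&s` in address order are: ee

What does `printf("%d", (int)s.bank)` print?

[0]=0xee (little-endian) → word 0xee
err:1 @ bit 0 → (0xee>>0)&0x1 = 0x0
bank:3 @ bit 1 → (0xee>>1)&0x7 = 0x7  ←
ver:1 @ bit 4 → (0xee>>4)&0x1 = 0x0
tag:3 @ bit 5 → (0xee>>5)&0x7 = 0x7

7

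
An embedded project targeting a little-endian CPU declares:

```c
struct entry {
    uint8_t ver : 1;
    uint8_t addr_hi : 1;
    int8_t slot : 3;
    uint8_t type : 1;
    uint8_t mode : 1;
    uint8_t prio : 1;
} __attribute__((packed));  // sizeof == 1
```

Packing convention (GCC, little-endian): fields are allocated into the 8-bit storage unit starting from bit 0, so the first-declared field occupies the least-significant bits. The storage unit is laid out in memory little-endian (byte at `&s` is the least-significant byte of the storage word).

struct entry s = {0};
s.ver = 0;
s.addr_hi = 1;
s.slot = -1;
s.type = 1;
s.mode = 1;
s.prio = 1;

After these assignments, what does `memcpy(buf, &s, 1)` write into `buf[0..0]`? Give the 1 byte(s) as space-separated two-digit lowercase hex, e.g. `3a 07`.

fe

ver:1 = 0 → 0x0 << 0 → word 0x00
addr_hi:1 = 1 → 0x1 << 1 → word 0x02
slot:3 = -1 → 0x7 << 2 → word 0x1e
type:1 = 1 → 0x1 << 5 → word 0x3e
mode:1 = 1 → 0x1 << 6 → word 0x7e
prio:1 = 1 → 0x1 << 7 → word 0xfe
word = 0xfe → little-endian bytes:
  [0]=0xfe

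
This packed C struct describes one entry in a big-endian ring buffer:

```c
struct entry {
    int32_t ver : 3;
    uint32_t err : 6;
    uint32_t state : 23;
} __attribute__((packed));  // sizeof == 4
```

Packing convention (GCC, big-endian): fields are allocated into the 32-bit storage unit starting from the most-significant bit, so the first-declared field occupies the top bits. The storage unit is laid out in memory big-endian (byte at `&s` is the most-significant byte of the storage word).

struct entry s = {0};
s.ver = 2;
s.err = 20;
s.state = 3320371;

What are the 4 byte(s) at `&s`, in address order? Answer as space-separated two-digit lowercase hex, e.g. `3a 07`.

4a 32 aa 33

ver:3 = 2 → 0x2 << 29 → word 0x40000000
err:6 = 20 → 0x14 << 23 → word 0x4a000000
state:23 = 3320371 → 0x32aa33 << 0 → word 0x4a32aa33
word = 0x4a32aa33 → big-endian bytes:
  [0]=0x4a  [1]=0x32  [2]=0xaa  [3]=0x33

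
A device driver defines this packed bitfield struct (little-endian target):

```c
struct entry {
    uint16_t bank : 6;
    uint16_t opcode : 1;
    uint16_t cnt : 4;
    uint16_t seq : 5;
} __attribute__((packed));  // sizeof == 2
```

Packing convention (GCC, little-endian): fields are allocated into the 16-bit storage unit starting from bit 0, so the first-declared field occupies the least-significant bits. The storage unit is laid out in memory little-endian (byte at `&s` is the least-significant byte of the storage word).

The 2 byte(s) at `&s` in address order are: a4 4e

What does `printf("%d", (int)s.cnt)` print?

13

[0]=0xa4 [1]=0x4e (little-endian) → word 0x4ea4
bank [0+:6] = (word>>0) & 0x3f = 36
opcode [6+:1] = (word>>6) & 0x1 = 0
cnt [7+:4] = (word>>7) & 0xf = 13  ←
seq [11+:5] = (word>>11) & 0x1f = 9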